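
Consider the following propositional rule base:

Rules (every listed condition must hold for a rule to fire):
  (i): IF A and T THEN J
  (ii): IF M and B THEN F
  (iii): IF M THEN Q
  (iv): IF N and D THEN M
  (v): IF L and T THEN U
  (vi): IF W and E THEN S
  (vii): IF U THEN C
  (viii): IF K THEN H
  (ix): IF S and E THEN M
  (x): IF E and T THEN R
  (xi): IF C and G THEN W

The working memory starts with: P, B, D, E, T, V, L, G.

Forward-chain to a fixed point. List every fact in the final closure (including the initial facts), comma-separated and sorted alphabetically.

Round 1: (v) [IF L and T THEN U]; (x) [IF E and T THEN R]. New: U, R.
Round 2: (vii) [IF U THEN C]. New: C.
Round 3: (xi) [IF C and G THEN W]. New: W.
Round 4: (vi) [IF W and E THEN S]. New: S.
Round 5: (ix) [IF S and E THEN M]. New: M.
Round 6: (ii) [IF M and B THEN F]; (iii) [IF M THEN Q]. New: F, Q.

B, C, D, E, F, G, L, M, P, Q, R, S, T, U, V, W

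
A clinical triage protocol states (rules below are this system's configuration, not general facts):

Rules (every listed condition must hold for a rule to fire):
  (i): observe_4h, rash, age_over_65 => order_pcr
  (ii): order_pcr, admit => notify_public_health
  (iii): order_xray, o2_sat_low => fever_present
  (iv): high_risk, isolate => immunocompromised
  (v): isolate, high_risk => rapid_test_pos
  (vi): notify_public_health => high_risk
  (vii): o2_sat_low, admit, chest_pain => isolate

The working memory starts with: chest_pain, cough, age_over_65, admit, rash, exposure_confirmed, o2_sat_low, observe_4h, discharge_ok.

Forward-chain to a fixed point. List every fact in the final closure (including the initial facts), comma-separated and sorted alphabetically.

Round 1 — (i), (vii), derive order_pcr, isolate.
Round 2 — (ii), derive notify_public_health.
Round 3 — (vi), derive high_risk.
Round 4 — (iv), (v), derive immunocompromised, rapid_test_pos.

admit, age_over_65, chest_pain, cough, discharge_ok, exposure_confirmed, high_risk, immunocompromised, isolate, notify_public_health, o2_sat_low, observe_4h, order_pcr, rapid_test_pos, rash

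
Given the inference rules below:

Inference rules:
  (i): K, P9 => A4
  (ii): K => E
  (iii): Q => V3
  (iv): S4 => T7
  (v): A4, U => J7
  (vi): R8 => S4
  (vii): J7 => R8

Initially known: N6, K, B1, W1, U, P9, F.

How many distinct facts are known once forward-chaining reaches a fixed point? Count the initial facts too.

13

Round 1 — (i), (ii), derive A4, E.
Round 2 — (v), derive J7.
Round 3 — (vii), derive R8.
Round 4 — (vi), derive S4.
Round 5 — (iv), derive T7.
Closure: {A4, B1, E, F, J7, K, N6, P9, R8, S4, T7, U, W1} — 13 facts.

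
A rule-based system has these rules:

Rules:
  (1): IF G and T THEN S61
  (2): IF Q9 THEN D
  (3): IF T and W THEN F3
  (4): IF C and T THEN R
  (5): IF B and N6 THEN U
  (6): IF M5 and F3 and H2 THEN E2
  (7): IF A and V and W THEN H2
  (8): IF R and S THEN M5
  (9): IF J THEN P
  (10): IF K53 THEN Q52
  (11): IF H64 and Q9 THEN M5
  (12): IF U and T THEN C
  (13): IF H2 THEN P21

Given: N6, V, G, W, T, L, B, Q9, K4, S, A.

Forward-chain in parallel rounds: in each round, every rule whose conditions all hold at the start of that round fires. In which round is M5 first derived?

4

Round 1 — (1), (2), (3), (5), (7), derive S61, D, F3, U, H2.
Round 2 — (12), (13), derive C, P21.
Round 3 — (4), derive R.
Round 4 — (8), derive M5.
M5 first appears in round 4.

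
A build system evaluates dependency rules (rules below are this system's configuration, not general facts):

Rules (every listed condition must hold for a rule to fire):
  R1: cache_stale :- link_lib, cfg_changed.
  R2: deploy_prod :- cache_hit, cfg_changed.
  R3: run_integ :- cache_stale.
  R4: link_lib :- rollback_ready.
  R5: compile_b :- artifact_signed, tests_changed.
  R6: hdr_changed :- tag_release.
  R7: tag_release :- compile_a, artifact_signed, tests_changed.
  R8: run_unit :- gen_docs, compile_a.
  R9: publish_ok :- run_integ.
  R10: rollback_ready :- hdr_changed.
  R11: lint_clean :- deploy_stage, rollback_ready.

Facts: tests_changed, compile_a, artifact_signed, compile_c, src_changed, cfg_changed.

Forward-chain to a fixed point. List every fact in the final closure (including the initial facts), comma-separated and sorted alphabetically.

artifact_signed, cache_stale, cfg_changed, compile_a, compile_b, compile_c, hdr_changed, link_lib, publish_ok, rollback_ready, run_integ, src_changed, tag_release, tests_changed

Round 1 — R5, R7, derive compile_b, tag_release.
Round 2 — R6, derive hdr_changed.
Round 3 — R10, derive rollback_ready.
Round 4 — R4, derive link_lib.
Round 5 — R1, derive cache_stale.
Round 6 — R3, derive run_integ.
Round 7 — R9, derive publish_ok.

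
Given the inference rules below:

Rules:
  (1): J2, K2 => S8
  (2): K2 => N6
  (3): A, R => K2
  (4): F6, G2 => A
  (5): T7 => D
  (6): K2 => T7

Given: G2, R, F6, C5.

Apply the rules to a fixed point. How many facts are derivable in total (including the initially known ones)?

9

Round 1 — (4), derive A.
Round 2 — (3), derive K2.
Round 3 — (2), (6), derive N6, T7.
Round 4 — (5), derive D.
Closure: {A, C5, D, F6, G2, K2, N6, R, T7} — 9 facts.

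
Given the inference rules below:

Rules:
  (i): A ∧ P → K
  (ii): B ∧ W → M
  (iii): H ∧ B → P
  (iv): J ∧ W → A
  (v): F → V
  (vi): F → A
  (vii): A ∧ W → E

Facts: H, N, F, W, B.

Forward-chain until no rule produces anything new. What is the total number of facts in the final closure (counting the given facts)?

[1] (ii) [B ∧ W → M]; (iii) [H ∧ B → P]; (v) [F → V]; (vi) [F → A]. ⇒ new: M, P, V, A.
[2] (i) [A ∧ P → K]; (vii) [A ∧ W → E]. ⇒ new: K, E.
Closure: {A, B, E, F, H, K, M, N, P, V, W} — 11 facts.

11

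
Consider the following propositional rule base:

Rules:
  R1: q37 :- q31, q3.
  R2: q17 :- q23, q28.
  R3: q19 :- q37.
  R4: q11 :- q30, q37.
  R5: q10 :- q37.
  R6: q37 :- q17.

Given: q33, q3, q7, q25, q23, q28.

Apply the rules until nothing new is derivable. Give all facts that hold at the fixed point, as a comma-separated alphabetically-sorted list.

Round 1 fires R2, giving q17.
Round 2 fires R6, giving q37.
Round 3 fires R3, R5, giving q19, q10.

q10, q17, q19, q23, q25, q28, q3, q33, q37, q7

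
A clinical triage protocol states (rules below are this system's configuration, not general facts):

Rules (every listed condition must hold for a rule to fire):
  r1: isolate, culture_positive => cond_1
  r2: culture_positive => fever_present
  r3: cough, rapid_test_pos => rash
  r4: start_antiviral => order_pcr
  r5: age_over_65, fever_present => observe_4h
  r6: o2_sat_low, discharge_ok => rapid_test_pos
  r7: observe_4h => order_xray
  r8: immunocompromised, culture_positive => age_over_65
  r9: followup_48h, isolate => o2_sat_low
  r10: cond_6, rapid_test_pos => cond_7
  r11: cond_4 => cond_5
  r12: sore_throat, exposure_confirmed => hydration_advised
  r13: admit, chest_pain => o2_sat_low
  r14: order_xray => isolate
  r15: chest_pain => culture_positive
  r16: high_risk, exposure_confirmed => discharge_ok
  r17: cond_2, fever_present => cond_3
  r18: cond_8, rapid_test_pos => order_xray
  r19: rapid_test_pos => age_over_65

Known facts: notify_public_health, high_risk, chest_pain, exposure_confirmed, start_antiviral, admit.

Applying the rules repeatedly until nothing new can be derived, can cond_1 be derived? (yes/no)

yes

Round 1 fires r4, r13, r15, r16, giving order_pcr, o2_sat_low, culture_positive, discharge_ok.
Round 2 fires r2, r6, giving fever_present, rapid_test_pos.
Round 3 fires r19, giving age_over_65.
Round 4 fires r5, giving observe_4h.
Round 5 fires r7, giving order_xray.
Round 6 fires r14, giving isolate.
Round 7 fires r1, giving cond_1.
cond_1 appears in round 7, so it is derivable.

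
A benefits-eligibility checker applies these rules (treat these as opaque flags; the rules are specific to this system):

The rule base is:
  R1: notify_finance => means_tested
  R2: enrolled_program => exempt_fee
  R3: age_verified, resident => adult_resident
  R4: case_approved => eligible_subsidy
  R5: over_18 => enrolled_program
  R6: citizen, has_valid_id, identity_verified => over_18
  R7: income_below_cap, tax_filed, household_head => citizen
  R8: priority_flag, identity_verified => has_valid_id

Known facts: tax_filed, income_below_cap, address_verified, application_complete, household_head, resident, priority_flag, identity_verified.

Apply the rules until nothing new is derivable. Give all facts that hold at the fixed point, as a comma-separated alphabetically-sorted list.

address_verified, application_complete, citizen, enrolled_program, exempt_fee, has_valid_id, household_head, identity_verified, income_below_cap, over_18, priority_flag, resident, tax_filed

[1] R7 [income_below_cap, tax_filed, household_head => citizen]; R8 [priority_flag, identity_verified => has_valid_id]. ⇒ new: citizen, has_valid_id.
[2] R6 [citizen, has_valid_id, identity_verified => over_18]. ⇒ new: over_18.
[3] R5 [over_18 => enrolled_program]. ⇒ new: enrolled_program.
[4] R2 [enrolled_program => exempt_fee]. ⇒ new: exempt_fee.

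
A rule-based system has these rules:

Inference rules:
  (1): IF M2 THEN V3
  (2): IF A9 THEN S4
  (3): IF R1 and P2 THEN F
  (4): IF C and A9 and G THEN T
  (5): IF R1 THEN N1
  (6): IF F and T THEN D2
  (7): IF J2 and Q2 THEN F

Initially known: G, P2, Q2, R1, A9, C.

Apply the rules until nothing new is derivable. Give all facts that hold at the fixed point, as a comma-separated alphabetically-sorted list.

Round 1 fires (2), (3), (4), (5), giving S4, F, T, N1.
Round 2 fires (6), giving D2.

A9, C, D2, F, G, N1, P2, Q2, R1, S4, T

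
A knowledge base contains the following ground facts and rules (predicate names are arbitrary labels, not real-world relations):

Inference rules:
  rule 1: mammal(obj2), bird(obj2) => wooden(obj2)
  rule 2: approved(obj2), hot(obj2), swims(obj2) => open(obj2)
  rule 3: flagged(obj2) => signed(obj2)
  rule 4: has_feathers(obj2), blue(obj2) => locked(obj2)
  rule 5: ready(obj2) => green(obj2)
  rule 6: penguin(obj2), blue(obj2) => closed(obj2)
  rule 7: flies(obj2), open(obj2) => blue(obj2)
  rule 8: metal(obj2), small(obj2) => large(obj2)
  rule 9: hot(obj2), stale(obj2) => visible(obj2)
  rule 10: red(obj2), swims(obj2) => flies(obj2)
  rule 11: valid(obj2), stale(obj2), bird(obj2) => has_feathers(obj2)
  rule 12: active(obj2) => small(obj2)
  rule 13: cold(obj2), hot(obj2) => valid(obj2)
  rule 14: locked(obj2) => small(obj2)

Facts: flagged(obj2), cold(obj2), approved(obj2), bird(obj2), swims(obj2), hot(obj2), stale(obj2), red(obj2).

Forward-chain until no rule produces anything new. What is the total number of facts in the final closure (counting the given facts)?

Round 1 fires rule 2, rule 3, rule 9, rule 10, rule 13, giving open(obj2), signed(obj2), visible(obj2), flies(obj2), valid(obj2).
Round 2 fires rule 7, rule 11, giving blue(obj2), has_feathers(obj2).
Round 3 fires rule 4, giving locked(obj2).
Round 4 fires rule 14, giving small(obj2).
Closure: {approved(obj2), bird(obj2), blue(obj2), cold(obj2), flagged(obj2), flies(obj2), has_feathers(obj2), hot(obj2), locked(obj2), open(obj2), red(obj2), signed(obj2), small(obj2), stale(obj2), swims(obj2), valid(obj2), visible(obj2)} — 17 facts.

17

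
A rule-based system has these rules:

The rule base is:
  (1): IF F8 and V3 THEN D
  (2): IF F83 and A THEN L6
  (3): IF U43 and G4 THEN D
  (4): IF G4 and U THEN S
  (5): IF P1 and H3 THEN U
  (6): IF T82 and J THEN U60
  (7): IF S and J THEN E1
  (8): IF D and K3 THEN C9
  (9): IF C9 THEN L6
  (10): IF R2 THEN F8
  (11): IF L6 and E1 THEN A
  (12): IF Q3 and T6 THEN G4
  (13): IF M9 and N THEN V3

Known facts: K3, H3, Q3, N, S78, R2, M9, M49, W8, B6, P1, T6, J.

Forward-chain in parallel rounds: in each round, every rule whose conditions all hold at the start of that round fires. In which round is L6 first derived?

Round 1 — (5), (10), (12), (13), derive U, F8, G4, V3.
Round 2 — (1), (4), derive D, S.
Round 3 — (7), (8), derive E1, C9.
Round 4 — (9), derive L6.
L6 first appears in round 4.

4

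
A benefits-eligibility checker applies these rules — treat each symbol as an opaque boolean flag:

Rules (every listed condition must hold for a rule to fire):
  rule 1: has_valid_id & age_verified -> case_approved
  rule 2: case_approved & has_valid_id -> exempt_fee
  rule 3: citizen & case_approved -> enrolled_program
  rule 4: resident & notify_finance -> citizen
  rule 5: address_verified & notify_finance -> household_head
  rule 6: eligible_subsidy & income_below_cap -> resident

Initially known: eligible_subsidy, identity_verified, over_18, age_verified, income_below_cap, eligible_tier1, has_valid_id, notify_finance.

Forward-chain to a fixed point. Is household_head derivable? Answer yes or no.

Round 1: rule 1 [has_valid_id & age_verified -> case_approved]; rule 6 [eligible_subsidy & income_below_cap -> resident]. Adds case_approved, resident.
Round 2: rule 2 [case_approved & has_valid_id -> exempt_fee]; rule 4 [resident & notify_finance -> citizen]. Adds exempt_fee, citizen.
Round 3: rule 3 [citizen & case_approved -> enrolled_program]. Adds enrolled_program.
Fixed point reached. household_head is concluded only by rule 5; rule 5 needs address_verified (never derived).

no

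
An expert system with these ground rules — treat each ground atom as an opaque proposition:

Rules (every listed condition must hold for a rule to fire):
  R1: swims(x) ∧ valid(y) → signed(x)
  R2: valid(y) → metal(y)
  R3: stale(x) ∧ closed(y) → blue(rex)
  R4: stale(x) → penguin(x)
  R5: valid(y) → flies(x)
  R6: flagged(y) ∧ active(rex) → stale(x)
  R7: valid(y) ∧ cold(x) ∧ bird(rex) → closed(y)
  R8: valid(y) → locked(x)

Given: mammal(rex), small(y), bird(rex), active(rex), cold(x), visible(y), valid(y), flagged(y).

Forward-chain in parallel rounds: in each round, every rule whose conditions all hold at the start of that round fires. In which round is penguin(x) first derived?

Round 1 — R2, R5, R6, R7, R8, derive metal(y), flies(x), stale(x), closed(y), locked(x).
Round 2 — R3, R4, derive blue(rex), penguin(x).
penguin(x) first appears in round 2.

2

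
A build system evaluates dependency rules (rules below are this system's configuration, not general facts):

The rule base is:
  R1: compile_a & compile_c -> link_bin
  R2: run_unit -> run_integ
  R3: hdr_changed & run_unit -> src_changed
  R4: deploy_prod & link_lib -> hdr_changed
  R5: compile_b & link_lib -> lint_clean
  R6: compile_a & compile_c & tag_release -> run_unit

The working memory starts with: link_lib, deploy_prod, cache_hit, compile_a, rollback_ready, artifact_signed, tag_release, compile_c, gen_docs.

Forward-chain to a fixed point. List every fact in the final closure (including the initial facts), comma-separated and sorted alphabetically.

Round 1 fires R1, R4, R6, giving link_bin, hdr_changed, run_unit.
Round 2 fires R2, R3, giving run_integ, src_changed.

artifact_signed, cache_hit, compile_a, compile_c, deploy_prod, gen_docs, hdr_changed, link_bin, link_lib, rollback_ready, run_integ, run_unit, src_changed, tag_release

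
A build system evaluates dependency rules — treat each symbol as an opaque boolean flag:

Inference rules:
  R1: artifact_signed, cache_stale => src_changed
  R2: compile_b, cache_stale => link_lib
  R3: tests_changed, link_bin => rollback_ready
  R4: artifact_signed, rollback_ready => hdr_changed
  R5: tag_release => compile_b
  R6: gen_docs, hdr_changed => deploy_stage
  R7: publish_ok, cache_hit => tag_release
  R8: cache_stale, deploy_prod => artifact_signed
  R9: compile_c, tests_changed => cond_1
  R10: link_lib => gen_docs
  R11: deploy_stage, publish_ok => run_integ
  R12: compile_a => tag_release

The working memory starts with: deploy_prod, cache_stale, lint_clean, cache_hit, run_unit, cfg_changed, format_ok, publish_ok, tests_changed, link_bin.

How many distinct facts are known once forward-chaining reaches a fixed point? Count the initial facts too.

20

Round 1 — R3, R7, R8, derive rollback_ready, tag_release, artifact_signed.
Round 2 — R1, R4, R5, derive src_changed, hdr_changed, compile_b.
Round 3 — R2, derive link_lib.
Round 4 — R10, derive gen_docs.
Round 5 — R6, derive deploy_stage.
Round 6 — R11, derive run_integ.
Closure: {artifact_signed, cache_hit, cache_stale, cfg_changed, compile_b, deploy_prod, deploy_stage, format_ok, gen_docs, hdr_changed, link_bin, link_lib, lint_clean, publish_ok, rollback_ready, run_integ, run_unit, src_changed, tag_release, tests_changed} — 20 facts.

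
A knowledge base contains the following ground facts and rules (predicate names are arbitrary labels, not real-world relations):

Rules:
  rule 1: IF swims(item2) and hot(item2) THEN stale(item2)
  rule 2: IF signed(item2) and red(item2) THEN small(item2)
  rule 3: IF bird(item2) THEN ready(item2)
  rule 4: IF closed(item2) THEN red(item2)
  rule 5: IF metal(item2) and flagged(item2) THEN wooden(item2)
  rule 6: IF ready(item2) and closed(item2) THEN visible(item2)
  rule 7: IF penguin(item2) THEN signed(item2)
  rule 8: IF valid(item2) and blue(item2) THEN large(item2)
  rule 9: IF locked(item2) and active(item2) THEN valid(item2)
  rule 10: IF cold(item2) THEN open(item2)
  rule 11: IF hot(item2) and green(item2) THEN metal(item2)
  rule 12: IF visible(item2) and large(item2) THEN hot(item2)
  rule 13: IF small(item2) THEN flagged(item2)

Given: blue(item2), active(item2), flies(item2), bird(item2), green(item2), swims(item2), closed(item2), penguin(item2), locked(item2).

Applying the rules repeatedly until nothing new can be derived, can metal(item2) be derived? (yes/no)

Round 1: rule 3 [IF bird(item2) THEN ready(item2)]; rule 4 [IF closed(item2) THEN red(item2)]; rule 7 [IF penguin(item2) THEN signed(item2)]; rule 9 [IF locked(item2) and active(item2) THEN valid(item2)]. Adds ready(item2), red(item2), signed(item2), valid(item2).
Round 2: rule 2 [IF signed(item2) and red(item2) THEN small(item2)]; rule 6 [IF ready(item2) and closed(item2) THEN visible(item2)]; rule 8 [IF valid(item2) and blue(item2) THEN large(item2)]. Adds small(item2), visible(item2), large(item2).
Round 3: rule 12 [IF visible(item2) and large(item2) THEN hot(item2)]; rule 13 [IF small(item2) THEN flagged(item2)]. Adds hot(item2), flagged(item2).
Round 4: rule 1 [IF swims(item2) and hot(item2) THEN stale(item2)]; rule 11 [IF hot(item2) and green(item2) THEN metal(item2)]. Adds stale(item2), metal(item2).
Round 5: rule 5 [IF metal(item2) and flagged(item2) THEN wooden(item2)]. Adds wooden(item2).
metal(item2) appears in round 4, so it is derivable.

yes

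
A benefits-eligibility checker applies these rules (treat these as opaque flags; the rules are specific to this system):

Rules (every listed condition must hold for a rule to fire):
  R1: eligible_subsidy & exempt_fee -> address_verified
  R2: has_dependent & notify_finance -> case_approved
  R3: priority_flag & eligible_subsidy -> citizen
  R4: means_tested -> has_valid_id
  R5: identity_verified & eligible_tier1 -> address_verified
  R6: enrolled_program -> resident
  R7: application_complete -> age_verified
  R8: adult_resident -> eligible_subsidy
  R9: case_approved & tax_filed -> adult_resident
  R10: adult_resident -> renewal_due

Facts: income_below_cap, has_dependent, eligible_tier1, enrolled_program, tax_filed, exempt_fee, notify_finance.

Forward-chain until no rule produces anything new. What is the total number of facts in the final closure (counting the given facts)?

Round 1: R2 [has_dependent & notify_finance -> case_approved]; R6 [enrolled_program -> resident]. Adds case_approved, resident.
Round 2: R9 [case_approved & tax_filed -> adult_resident]. Adds adult_resident.
Round 3: R8 [adult_resident -> eligible_subsidy]; R10 [adult_resident -> renewal_due]. Adds eligible_subsidy, renewal_due.
Round 4: R1 [eligible_subsidy & exempt_fee -> address_verified]. Adds address_verified.
Closure: {address_verified, adult_resident, case_approved, eligible_subsidy, eligible_tier1, enrolled_program, exempt_fee, has_dependent, income_below_cap, notify_finance, renewal_due, resident, tax_filed} — 13 facts.

13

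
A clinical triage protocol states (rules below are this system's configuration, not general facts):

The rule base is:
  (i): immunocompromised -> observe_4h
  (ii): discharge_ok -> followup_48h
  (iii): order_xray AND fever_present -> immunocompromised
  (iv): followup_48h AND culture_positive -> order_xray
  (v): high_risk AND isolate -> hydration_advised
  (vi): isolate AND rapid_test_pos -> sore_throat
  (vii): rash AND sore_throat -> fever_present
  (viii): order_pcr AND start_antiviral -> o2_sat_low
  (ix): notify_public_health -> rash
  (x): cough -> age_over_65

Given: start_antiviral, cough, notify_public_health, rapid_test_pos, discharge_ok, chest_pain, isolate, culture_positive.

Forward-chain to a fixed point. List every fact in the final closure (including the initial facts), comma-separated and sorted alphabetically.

age_over_65, chest_pain, cough, culture_positive, discharge_ok, fever_present, followup_48h, immunocompromised, isolate, notify_public_health, observe_4h, order_xray, rapid_test_pos, rash, sore_throat, start_antiviral

Round 1: (ii) [discharge_ok -> followup_48h]; (vi) [isolate AND rapid_test_pos -> sore_throat]; (ix) [notify_public_health -> rash]; (x) [cough -> age_over_65]. New: followup_48h, sore_throat, rash, age_over_65.
Round 2: (iv) [followup_48h AND culture_positive -> order_xray]; (vii) [rash AND sore_throat -> fever_present]. New: order_xray, fever_present.
Round 3: (iii) [order_xray AND fever_present -> immunocompromised]. New: immunocompromised.
Round 4: (i) [immunocompromised -> observe_4h]. New: observe_4h.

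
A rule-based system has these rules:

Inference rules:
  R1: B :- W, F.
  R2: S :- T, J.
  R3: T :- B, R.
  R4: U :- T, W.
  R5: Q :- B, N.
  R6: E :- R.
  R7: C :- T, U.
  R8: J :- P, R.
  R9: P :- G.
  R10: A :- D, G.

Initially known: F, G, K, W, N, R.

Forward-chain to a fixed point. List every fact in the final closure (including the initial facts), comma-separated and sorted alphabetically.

Round 1 fires R1, R6, R9, giving B, E, P.
Round 2 fires R3, R5, R8, giving T, Q, J.
Round 3 fires R2, R4, giving S, U.
Round 4 fires R7, giving C.

B, C, E, F, G, J, K, N, P, Q, R, S, T, U, W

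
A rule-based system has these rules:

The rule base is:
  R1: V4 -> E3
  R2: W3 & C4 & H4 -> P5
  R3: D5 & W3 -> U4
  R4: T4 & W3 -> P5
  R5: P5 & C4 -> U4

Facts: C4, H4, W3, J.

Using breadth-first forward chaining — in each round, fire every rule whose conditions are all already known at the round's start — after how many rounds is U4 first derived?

Round 1 fires R2, giving P5.
Round 2 fires R5, giving U4.
U4 first appears in round 2.

2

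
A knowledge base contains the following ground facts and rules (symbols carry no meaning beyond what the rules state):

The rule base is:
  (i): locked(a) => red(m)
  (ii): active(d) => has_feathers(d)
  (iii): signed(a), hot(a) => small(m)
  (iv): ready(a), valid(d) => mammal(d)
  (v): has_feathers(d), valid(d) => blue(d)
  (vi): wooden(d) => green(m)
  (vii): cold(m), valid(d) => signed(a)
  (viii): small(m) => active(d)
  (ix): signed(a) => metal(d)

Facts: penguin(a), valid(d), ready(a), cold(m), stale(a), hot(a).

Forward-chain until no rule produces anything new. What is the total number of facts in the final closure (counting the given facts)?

Round 1 fires (iv), (vii), giving mammal(d), signed(a).
Round 2 fires (iii), (ix), giving small(m), metal(d).
Round 3 fires (viii), giving active(d).
Round 4 fires (ii), giving has_feathers(d).
Round 5 fires (v), giving blue(d).
Closure: {active(d), blue(d), cold(m), has_feathers(d), hot(a), mammal(d), metal(d), penguin(a), ready(a), signed(a), small(m), stale(a), valid(d)} — 13 facts.

13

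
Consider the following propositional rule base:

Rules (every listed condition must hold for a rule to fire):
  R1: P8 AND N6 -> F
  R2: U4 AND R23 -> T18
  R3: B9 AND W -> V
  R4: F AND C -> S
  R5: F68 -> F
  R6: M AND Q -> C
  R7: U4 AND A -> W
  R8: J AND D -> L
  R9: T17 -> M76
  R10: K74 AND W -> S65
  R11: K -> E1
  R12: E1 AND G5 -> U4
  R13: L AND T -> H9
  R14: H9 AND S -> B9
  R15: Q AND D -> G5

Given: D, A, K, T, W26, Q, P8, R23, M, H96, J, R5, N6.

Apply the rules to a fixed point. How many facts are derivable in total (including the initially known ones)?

[1] R1 [P8 AND N6 -> F]; R6 [M AND Q -> C]; R8 [J AND D -> L]; R11 [K -> E1]; R15 [Q AND D -> G5]. ⇒ new: F, C, L, E1, G5.
[2] R4 [F AND C -> S]; R12 [E1 AND G5 -> U4]; R13 [L AND T -> H9]. ⇒ new: S, U4, H9.
[3] R2 [U4 AND R23 -> T18]; R7 [U4 AND A -> W]; R14 [H9 AND S -> B9]. ⇒ new: T18, W, B9.
[4] R3 [B9 AND W -> V]. ⇒ new: V.
Closure: {A, B9, C, D, E1, F, G5, H9, H96, J, K, L, M, N6, P8, Q, R23, R5, S, T, T18, U4, V, W, W26} — 25 facts.

25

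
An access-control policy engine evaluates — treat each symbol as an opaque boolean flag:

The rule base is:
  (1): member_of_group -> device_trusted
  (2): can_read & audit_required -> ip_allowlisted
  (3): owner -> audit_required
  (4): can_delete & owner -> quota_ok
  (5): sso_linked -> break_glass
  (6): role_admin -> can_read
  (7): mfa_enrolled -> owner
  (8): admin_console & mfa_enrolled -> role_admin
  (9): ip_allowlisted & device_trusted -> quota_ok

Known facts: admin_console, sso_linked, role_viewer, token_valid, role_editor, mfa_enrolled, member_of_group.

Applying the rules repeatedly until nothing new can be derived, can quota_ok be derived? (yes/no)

yes

Round 1: (1) [member_of_group -> device_trusted]; (5) [sso_linked -> break_glass]; (7) [mfa_enrolled -> owner]; (8) [admin_console & mfa_enrolled -> role_admin]. Adds device_trusted, break_glass, owner, role_admin.
Round 2: (3) [owner -> audit_required]; (6) [role_admin -> can_read]. Adds audit_required, can_read.
Round 3: (2) [can_read & audit_required -> ip_allowlisted]. Adds ip_allowlisted.
Round 4: (9) [ip_allowlisted & device_trusted -> quota_ok]. Adds quota_ok.
quota_ok appears in round 4, so it is derivable.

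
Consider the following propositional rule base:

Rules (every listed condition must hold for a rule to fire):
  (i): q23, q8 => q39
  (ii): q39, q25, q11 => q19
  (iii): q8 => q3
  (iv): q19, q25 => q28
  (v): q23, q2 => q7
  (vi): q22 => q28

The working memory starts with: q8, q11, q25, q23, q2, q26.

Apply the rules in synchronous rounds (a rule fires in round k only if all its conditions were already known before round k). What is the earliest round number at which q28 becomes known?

[1] (i) [q23, q8 => q39]; (iii) [q8 => q3]; (v) [q23, q2 => q7]. ⇒ new: q39, q3, q7.
[2] (ii) [q39, q25, q11 => q19]. ⇒ new: q19.
[3] (iv) [q19, q25 => q28]. ⇒ new: q28.
q28 first appears in round 3.

3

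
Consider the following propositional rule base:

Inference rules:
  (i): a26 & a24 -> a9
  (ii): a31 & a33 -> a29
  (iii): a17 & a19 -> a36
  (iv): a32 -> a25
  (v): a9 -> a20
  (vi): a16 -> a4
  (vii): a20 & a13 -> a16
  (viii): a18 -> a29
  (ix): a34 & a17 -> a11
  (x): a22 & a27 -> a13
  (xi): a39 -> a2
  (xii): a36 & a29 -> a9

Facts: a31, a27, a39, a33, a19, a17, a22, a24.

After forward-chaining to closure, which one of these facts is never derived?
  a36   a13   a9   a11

Round 1: (ii) [a31 & a33 -> a29]; (iii) [a17 & a19 -> a36]; (x) [a22 & a27 -> a13]; (xi) [a39 -> a2]. Adds a29, a36, a13, a2.
Round 2: (xii) [a36 & a29 -> a9]. Adds a9.
Round 3: (v) [a9 -> a20]. Adds a20.
Round 4: (vii) [a20 & a13 -> a16]. Adds a16.
Round 5: (vi) [a16 -> a4]. Adds a4.
Derived: a36 (round 1), a9 (round 2), a13 (round 1). a11 never appears in any round.

a11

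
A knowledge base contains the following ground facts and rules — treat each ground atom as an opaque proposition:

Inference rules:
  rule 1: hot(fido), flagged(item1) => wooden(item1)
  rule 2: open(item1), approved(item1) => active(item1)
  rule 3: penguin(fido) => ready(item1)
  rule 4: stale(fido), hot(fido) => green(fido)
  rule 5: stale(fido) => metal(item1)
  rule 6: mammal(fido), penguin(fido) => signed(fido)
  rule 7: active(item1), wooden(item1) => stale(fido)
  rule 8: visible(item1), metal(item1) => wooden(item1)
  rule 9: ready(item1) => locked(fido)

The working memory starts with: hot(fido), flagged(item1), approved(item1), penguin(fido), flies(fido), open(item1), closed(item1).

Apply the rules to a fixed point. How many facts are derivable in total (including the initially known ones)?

[1] rule 1 [hot(fido), flagged(item1) => wooden(item1)]; rule 2 [open(item1), approved(item1) => active(item1)]; rule 3 [penguin(fido) => ready(item1)]. ⇒ new: wooden(item1), active(item1), ready(item1).
[2] rule 7 [active(item1), wooden(item1) => stale(fido)]; rule 9 [ready(item1) => locked(fido)]. ⇒ new: stale(fido), locked(fido).
[3] rule 4 [stale(fido), hot(fido) => green(fido)]; rule 5 [stale(fido) => metal(item1)]. ⇒ new: green(fido), metal(item1).
Closure: {active(item1), approved(item1), closed(item1), flagged(item1), flies(fido), green(fido), hot(fido), locked(fido), metal(item1), open(item1), penguin(fido), ready(item1), stale(fido), wooden(item1)} — 14 facts.

14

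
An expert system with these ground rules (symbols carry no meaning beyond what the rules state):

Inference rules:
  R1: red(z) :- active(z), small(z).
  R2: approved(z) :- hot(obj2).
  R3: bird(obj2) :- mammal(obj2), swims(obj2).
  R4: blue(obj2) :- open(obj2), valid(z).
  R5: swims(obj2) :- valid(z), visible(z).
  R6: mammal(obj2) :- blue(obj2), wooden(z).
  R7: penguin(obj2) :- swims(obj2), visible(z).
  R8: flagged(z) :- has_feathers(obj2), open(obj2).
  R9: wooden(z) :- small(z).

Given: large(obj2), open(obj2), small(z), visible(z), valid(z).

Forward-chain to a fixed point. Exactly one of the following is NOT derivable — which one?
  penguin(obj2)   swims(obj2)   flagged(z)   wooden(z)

Round 1 fires R4, R5, R9, giving blue(obj2), swims(obj2), wooden(z).
Round 2 fires R6, R7, giving mammal(obj2), penguin(obj2).
Round 3 fires R3, giving bird(obj2).
Derived: penguin(obj2) (round 2), swims(obj2) (round 1), wooden(z) (round 1). flagged(z) never appears in any round.

flagged(z)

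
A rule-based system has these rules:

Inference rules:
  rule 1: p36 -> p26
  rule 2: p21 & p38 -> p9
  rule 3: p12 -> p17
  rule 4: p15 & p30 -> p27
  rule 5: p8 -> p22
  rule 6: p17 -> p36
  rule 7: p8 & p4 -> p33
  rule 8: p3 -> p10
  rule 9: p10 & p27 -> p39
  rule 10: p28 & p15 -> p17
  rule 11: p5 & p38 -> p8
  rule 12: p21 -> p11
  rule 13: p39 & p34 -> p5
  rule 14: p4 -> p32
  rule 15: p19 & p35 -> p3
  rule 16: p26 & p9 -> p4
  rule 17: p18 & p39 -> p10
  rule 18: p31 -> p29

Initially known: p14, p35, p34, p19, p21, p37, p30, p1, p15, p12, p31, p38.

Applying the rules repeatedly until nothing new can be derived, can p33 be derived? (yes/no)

[1] rule 2 [p21 & p38 -> p9]; rule 3 [p12 -> p17]; rule 4 [p15 & p30 -> p27]; rule 12 [p21 -> p11]; rule 15 [p19 & p35 -> p3]; rule 18 [p31 -> p29]. ⇒ new: p9, p17, p27, p11, p3, p29.
[2] rule 6 [p17 -> p36]; rule 8 [p3 -> p10]. ⇒ new: p36, p10.
[3] rule 1 [p36 -> p26]; rule 9 [p10 & p27 -> p39]. ⇒ new: p26, p39.
[4] rule 13 [p39 & p34 -> p5]; rule 16 [p26 & p9 -> p4]. ⇒ new: p5, p4.
[5] rule 11 [p5 & p38 -> p8]; rule 14 [p4 -> p32]. ⇒ new: p8, p32.
[6] rule 5 [p8 -> p22]; rule 7 [p8 & p4 -> p33]. ⇒ new: p22, p33.
p33 appears in round 6, so it is derivable.

yes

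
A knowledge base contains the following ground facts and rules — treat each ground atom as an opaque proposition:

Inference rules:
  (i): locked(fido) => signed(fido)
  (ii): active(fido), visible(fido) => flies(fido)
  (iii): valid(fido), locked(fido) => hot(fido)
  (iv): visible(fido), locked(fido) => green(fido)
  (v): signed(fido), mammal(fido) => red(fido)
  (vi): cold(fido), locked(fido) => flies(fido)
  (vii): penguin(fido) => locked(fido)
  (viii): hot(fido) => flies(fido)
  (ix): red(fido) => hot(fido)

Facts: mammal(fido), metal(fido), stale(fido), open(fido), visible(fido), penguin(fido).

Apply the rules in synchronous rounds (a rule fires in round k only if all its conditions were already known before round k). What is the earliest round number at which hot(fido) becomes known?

Round 1: (vii) [penguin(fido) => locked(fido)]. Adds locked(fido).
Round 2: (i) [locked(fido) => signed(fido)]; (iv) [visible(fido), locked(fido) => green(fido)]. Adds signed(fido), green(fido).
Round 3: (v) [signed(fido), mammal(fido) => red(fido)]. Adds red(fido).
Round 4: (ix) [red(fido) => hot(fido)]. Adds hot(fido).
hot(fido) first appears in round 4.

4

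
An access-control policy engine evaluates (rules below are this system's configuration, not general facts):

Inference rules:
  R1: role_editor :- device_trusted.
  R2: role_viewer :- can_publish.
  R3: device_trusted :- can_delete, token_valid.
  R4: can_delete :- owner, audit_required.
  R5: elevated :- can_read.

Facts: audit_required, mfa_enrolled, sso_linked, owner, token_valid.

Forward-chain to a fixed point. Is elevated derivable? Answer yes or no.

[1] R4 [can_delete :- owner, audit_required.]. ⇒ new: can_delete.
[2] R3 [device_trusted :- can_delete, token_valid.]. ⇒ new: device_trusted.
[3] R1 [role_editor :- device_trusted.]. ⇒ new: role_editor.
Fixed point reached. elevated is concluded only by R5; R5 needs can_read (never derived).

no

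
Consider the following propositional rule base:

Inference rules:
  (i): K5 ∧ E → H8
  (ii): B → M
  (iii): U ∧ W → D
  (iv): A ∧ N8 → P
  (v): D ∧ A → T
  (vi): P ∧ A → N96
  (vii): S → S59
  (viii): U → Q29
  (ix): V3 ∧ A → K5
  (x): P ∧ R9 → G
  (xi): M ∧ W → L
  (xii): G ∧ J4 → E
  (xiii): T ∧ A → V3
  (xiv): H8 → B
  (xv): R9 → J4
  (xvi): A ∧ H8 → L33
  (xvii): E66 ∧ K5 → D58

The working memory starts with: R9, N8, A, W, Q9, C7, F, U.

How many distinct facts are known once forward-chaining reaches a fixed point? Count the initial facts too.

23

Round 1 — (iii), (iv), (viii), (xv), derive D, P, Q29, J4.
Round 2 — (v), (vi), (x), derive T, N96, G.
Round 3 — (xii), (xiii), derive E, V3.
Round 4 — (ix), derive K5.
Round 5 — (i), derive H8.
Round 6 — (xiv), (xvi), derive B, L33.
Round 7 — (ii), derive M.
Round 8 — (xi), derive L.
Closure: {A, B, C7, D, E, F, G, H8, J4, K5, L, L33, M, N8, N96, P, Q29, Q9, R9, T, U, V3, W} — 23 facts.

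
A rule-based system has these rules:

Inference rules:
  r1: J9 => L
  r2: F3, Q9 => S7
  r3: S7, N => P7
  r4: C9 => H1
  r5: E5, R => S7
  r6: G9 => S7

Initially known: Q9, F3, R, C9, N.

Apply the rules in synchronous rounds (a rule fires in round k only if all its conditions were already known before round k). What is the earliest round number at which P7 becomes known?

2

Round 1: r2 [F3, Q9 => S7]; r4 [C9 => H1]. Adds S7, H1.
Round 2: r3 [S7, N => P7]. Adds P7.
P7 first appears in round 2.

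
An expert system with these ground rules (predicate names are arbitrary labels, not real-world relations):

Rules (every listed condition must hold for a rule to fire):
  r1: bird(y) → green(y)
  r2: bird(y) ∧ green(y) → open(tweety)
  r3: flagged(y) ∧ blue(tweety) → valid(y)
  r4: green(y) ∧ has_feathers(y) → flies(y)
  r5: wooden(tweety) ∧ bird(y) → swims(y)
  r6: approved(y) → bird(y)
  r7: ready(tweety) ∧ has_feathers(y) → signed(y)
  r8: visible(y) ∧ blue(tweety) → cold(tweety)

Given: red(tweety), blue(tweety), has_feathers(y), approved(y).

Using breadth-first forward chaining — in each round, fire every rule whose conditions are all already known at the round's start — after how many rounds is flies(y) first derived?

Round 1: r6 [approved(y) → bird(y)]. New: bird(y).
Round 2: r1 [bird(y) → green(y)]. New: green(y).
Round 3: r2 [bird(y) ∧ green(y) → open(tweety)]; r4 [green(y) ∧ has_feathers(y) → flies(y)]. New: open(tweety), flies(y).
flies(y) first appears in round 3.

3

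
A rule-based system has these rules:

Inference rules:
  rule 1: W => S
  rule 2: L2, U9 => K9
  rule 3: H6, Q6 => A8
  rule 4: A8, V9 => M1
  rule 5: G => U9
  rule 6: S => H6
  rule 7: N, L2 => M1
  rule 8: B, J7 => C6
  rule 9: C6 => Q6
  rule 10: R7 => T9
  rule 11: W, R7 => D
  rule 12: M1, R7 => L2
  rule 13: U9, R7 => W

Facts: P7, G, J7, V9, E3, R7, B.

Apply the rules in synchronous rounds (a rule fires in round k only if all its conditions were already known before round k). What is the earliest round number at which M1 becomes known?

6

[1] rule 5 [G => U9]; rule 8 [B, J7 => C6]; rule 10 [R7 => T9]. ⇒ new: U9, C6, T9.
[2] rule 9 [C6 => Q6]; rule 13 [U9, R7 => W]. ⇒ new: Q6, W.
[3] rule 1 [W => S]; rule 11 [W, R7 => D]. ⇒ new: S, D.
[4] rule 6 [S => H6]. ⇒ new: H6.
[5] rule 3 [H6, Q6 => A8]. ⇒ new: A8.
[6] rule 4 [A8, V9 => M1]. ⇒ new: M1.
M1 first appears in round 6.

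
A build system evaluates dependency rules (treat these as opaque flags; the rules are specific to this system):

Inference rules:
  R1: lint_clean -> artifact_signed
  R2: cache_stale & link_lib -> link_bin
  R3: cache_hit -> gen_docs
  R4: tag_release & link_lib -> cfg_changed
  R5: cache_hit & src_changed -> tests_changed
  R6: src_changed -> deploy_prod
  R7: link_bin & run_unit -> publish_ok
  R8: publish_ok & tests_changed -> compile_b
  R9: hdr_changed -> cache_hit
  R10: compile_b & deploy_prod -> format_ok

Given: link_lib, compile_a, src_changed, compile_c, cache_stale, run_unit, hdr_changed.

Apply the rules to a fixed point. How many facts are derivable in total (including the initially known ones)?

15

[1] R2 [cache_stale & link_lib -> link_bin]; R6 [src_changed -> deploy_prod]; R9 [hdr_changed -> cache_hit]. ⇒ new: link_bin, deploy_prod, cache_hit.
[2] R3 [cache_hit -> gen_docs]; R5 [cache_hit & src_changed -> tests_changed]; R7 [link_bin & run_unit -> publish_ok]. ⇒ new: gen_docs, tests_changed, publish_ok.
[3] R8 [publish_ok & tests_changed -> compile_b]. ⇒ new: compile_b.
[4] R10 [compile_b & deploy_prod -> format_ok]. ⇒ new: format_ok.
Closure: {cache_hit, cache_stale, compile_a, compile_b, compile_c, deploy_prod, format_ok, gen_docs, hdr_changed, link_bin, link_lib, publish_ok, run_unit, src_changed, tests_changed} — 15 facts.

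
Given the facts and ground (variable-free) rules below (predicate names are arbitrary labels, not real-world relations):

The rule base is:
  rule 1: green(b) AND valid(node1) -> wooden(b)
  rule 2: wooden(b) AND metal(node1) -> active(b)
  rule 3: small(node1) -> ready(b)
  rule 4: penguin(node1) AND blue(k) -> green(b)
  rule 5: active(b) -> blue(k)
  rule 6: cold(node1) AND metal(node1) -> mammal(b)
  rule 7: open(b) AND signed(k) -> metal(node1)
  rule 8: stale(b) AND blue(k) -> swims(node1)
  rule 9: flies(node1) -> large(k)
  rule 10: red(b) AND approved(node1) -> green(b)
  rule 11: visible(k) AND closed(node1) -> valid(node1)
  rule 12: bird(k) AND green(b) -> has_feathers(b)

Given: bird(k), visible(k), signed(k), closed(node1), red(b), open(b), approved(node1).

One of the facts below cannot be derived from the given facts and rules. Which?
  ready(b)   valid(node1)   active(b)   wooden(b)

ready(b)

[1] rule 7 [open(b) AND signed(k) -> metal(node1)]; rule 10 [red(b) AND approved(node1) -> green(b)]; rule 11 [visible(k) AND closed(node1) -> valid(node1)]. ⇒ new: metal(node1), green(b), valid(node1).
[2] rule 1 [green(b) AND valid(node1) -> wooden(b)]; rule 12 [bird(k) AND green(b) -> has_feathers(b)]. ⇒ new: wooden(b), has_feathers(b).
[3] rule 2 [wooden(b) AND metal(node1) -> active(b)]. ⇒ new: active(b).
[4] rule 5 [active(b) -> blue(k)]. ⇒ new: blue(k).
Derived: valid(node1) (round 1), wooden(b) (round 2), active(b) (round 3). ready(b) never appears in any round.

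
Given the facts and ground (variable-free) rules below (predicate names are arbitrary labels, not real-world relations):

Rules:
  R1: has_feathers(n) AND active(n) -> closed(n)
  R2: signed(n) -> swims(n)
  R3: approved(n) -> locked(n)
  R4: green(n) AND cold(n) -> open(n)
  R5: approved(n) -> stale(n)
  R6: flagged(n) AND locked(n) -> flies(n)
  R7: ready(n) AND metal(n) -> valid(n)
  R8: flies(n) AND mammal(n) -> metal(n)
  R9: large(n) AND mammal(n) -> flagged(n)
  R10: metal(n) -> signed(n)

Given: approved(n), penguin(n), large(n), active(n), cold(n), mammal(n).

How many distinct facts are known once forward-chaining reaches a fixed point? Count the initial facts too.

13

Round 1: R3 [approved(n) -> locked(n)]; R5 [approved(n) -> stale(n)]; R9 [large(n) AND mammal(n) -> flagged(n)]. Adds locked(n), stale(n), flagged(n).
Round 2: R6 [flagged(n) AND locked(n) -> flies(n)]. Adds flies(n).
Round 3: R8 [flies(n) AND mammal(n) -> metal(n)]. Adds metal(n).
Round 4: R10 [metal(n) -> signed(n)]. Adds signed(n).
Round 5: R2 [signed(n) -> swims(n)]. Adds swims(n).
Closure: {active(n), approved(n), cold(n), flagged(n), flies(n), large(n), locked(n), mammal(n), metal(n), penguin(n), signed(n), stale(n), swims(n)} — 13 facts.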